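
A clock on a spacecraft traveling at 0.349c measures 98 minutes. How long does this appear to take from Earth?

Proper time Δt₀ = 98 minutes
γ = 1/√(1 - 0.349²) = 1.067
Δt = γΔt₀ = 1.067 × 98 = 104.6 minutes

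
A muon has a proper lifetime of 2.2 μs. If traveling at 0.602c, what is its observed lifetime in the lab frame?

Proper lifetime τ₀ = 2.2 μs
γ = 1/√(1 - 0.602²) = 1.2524
τ = γτ₀ = 1.2524 × 2.2 μs = 2.755 μs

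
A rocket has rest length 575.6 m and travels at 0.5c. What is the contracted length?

Proper length L₀ = 575.6 m
γ = 1/√(1 - 0.5²) = 1.1547
L = L₀/γ = 575.6/1.1547 = 498.5 m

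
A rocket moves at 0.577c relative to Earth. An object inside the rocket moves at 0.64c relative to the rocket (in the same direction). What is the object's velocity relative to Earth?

u = (u' + v)/(1 + u'v/c²)
Numerator: 0.64 + 0.577 = 1.217
Denominator: 1 + 0.36928 = 1.36928
u = 1.217/1.36928 = 0.8888c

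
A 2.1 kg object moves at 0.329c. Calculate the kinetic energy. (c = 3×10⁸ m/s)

γ = 1/√(1 - 0.329²) = 1.05895
γ - 1 = 0.05895
KE = (γ-1)mc² = 0.05895 × 2.1 × (3×10⁸)² = 1.114×10¹⁶ J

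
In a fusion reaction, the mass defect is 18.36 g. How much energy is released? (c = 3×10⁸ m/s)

Convert mass defect: Δm = 18.36 g = 0.01836 kg
E = Δm·c² = 0.01836 × (3×10⁸)²
= 0.01836 × 9×10¹⁶ = 1.652×10¹⁵ J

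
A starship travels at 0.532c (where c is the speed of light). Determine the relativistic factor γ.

v/c = 0.532, so (v/c)² = 0.283024
1 - (v/c)² = 0.716976
γ = 1/√(0.716976) = 1.181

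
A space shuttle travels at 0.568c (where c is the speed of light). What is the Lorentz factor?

v/c = 0.568, so (v/c)² = 0.322624
1 - (v/c)² = 0.677376
γ = 1/√(0.677376) = 1.215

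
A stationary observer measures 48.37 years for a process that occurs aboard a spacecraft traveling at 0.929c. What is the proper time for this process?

Dilated time Δt = 48.37 years
γ = 1/√(1 - 0.929²) = 2.702
Δt₀ = Δt/γ = 48.37/2.702 = 17.90 years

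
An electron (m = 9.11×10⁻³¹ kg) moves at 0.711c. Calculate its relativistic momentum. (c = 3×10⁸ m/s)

γ = 1/√(1 - 0.711²) = 1.422
v = 0.711 × 3×10⁸ = 2.133×10⁸ m/s
p = γmv = 1.422 × 9.11×10⁻³¹ × 2.133×10⁸ = 2.763×10⁻²² kg·m/s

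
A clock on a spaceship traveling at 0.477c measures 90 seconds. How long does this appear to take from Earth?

Proper time Δt₀ = 90 seconds
γ = 1/√(1 - 0.477²) = 1.138
Δt = γΔt₀ = 1.138 × 90 = 102.4 seconds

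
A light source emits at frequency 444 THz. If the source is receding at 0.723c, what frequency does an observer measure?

β = v/c = 0.723
(1-β)/(1+β) = 0.277/1.723 = 0.1608
Doppler factor = √(0.1608) = 0.4010
f_obs = 444 × 0.4010 = 178.0 THz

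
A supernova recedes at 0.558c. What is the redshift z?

β = 0.558
(1+β)/(1-β) = 1.558/0.442 = 3.525
√(3.525) = 1.8775
z = 1.8775 - 1 = 0.8775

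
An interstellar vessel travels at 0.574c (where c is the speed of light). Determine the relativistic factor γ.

v/c = 0.574, so (v/c)² = 0.329476
1 - (v/c)² = 0.670524
γ = 1/√(0.670524) = 1.221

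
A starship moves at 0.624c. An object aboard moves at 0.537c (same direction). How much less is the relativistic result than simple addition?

Classical: u' + v = 0.537 + 0.624 = 1.161c
Relativistic: u = (0.537 + 0.624)/(1 + 0.335088) = 1.161/1.335088 = 0.8696c
Difference: 1.161 - 0.8696 = 0.2914c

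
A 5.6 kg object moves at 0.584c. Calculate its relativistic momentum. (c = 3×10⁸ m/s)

γ = 1/√(1 - 0.584²) = 1.232
v = 0.584 × 3×10⁸ = 1.752×10⁸ m/s
p = γmv = 1.232 × 5.6 × 1.752×10⁸ = 1.209×10⁹ kg·m/s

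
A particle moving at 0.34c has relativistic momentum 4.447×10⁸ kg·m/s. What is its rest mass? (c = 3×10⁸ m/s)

γ = 1/√(1 - 0.34²) = 1.0633
v = 0.34 × 3×10⁸ = 1.020×10⁸ m/s
m = p/(γv) = 4.447×10⁸/(1.0633 × 1.020×10⁸) = 4.100 kg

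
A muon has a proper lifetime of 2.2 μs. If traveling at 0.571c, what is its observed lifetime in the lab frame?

Proper lifetime τ₀ = 2.2 μs
γ = 1/√(1 - 0.571²) = 1.218
τ = γτ₀ = 1.218 × 2.2 μs = 2.680 μs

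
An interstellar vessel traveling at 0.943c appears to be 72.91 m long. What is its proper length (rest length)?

Contracted length L = 72.91 m
γ = 1/√(1 - 0.943²) = 3.005
L₀ = γL = 3.005 × 72.91 = 219.1 m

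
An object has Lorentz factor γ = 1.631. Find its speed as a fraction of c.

From γ = 1/√(1 - v²/c²):
1/γ² = 1/1.631² = 0.3759
v²/c² = 1 - 0.3759 = 0.6241
v/c = √(0.6241) = 0.7900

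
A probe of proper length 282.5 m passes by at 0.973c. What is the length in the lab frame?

Proper length L₀ = 282.5 m
γ = 1/√(1 - 0.973²) = 4.333
L = L₀/γ = 282.5/4.333 = 65.20 m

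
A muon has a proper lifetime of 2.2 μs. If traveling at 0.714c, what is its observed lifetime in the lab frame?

Proper lifetime τ₀ = 2.2 μs
γ = 1/√(1 - 0.714²) = 1.428
τ = γτ₀ = 1.428 × 2.2 μs = 3.142 μs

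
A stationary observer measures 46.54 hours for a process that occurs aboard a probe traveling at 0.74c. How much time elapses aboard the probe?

Dilated time Δt = 46.54 hours
γ = 1/√(1 - 0.74²) = 1.487
Δt₀ = Δt/γ = 46.54/1.487 = 31.30 hours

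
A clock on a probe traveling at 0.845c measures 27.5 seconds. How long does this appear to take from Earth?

Proper time Δt₀ = 27.5 seconds
γ = 1/√(1 - 0.845²) = 1.86998
Δt = γΔt₀ = 1.86998 × 27.5 = 51.42 seconds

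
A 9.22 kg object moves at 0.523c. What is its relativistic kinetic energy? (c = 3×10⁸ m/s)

γ = 1/√(1 - 0.523²) = 1.1733
γ - 1 = 0.1733
KE = (γ-1)mc² = 0.1733 × 9.22 × (3×10⁸)² = 1.438×10¹⁷ J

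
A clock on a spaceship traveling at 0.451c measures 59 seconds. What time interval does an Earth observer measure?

Proper time Δt₀ = 59 seconds
γ = 1/√(1 - 0.451²) = 1.1204
Δt = γΔt₀ = 1.1204 × 59 = 66.10 seconds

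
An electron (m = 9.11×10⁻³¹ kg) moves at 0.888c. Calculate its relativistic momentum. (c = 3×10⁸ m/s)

γ = 1/√(1 - 0.888²) = 2.1747
v = 0.888 × 3×10⁸ = 2.664×10⁸ m/s
p = γmv = 2.1747 × 9.11×10⁻³¹ × 2.664×10⁸ = 5.278×10⁻²² kg·m/s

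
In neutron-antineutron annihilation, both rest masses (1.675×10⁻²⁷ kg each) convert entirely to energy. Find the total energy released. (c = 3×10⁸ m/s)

Both particles have the same rest mass, so total mass = 2m
E = 2m·c² = 2 × 1.675×10⁻²⁷ × (3×10⁸)²
= 2 × 1.675×10⁻²⁷ × 9×10¹⁶
= 3.015×10⁻¹⁰ J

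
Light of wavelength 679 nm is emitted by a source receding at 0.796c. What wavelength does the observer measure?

β = 0.796
Wavelength Doppler factor = √(1.796/0.204) = √(8.804) = 2.967
λ_obs = 679 × 2.967 = 2015 nm (redshift)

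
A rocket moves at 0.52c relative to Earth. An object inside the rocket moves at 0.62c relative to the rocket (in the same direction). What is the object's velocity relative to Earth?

u = (u' + v)/(1 + u'v/c²)
Numerator: 0.62 + 0.52 = 1.14
Denominator: 1 + 0.3224 = 1.3224
u = 1.14/1.3224 = 0.8621c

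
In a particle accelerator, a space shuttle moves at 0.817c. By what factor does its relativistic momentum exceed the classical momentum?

p_rel = γmv, p_class = mv
Ratio = γ = 1/√(1 - 0.817²)
= 1/√(0.332511) = 1.734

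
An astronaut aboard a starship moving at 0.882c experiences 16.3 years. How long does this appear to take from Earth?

Proper time Δt₀ = 16.3 years
γ = 1/√(1 - 0.882²) = 2.122
Δt = γΔt₀ = 2.122 × 16.3 = 34.59 years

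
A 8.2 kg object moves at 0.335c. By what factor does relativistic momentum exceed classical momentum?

p_rel = γmv, p_class = mv
Ratio = γ = 1/√(1 - 0.335²) = 1.061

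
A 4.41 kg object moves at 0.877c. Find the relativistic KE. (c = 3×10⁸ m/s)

γ = 1/√(1 - 0.877²) = 2.0812
γ - 1 = 1.0812
KE = (γ-1)mc² = 1.0812 × 4.41 × (3×10⁸)² = 4.291×10¹⁷ J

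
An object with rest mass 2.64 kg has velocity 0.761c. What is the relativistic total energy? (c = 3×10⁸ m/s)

γ = 1/√(1 - 0.761²) = 1.5414
mc² = 2.64 × (3×10⁸)² = 2.376×10¹⁷ J
E = γmc² = 1.5414 × 2.376×10¹⁷ = 3.662×10¹⁷ J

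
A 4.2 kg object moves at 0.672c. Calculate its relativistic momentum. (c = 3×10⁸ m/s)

γ = 1/√(1 - 0.672²) = 1.350
v = 0.672 × 3×10⁸ = 2.016×10⁸ m/s
p = γmv = 1.350 × 4.2 × 2.016×10⁸ = 1.143×10⁹ kg·m/s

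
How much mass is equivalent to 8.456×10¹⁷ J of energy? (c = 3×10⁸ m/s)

From E = mc², we get m = E/c²
c² = (3×10⁸)² = 9×10¹⁶ m²/s²
m = 8.456×10¹⁷ / 9×10¹⁶ = 9.396 kg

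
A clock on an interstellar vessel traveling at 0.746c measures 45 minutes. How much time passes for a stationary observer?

Proper time Δt₀ = 45 minutes
γ = 1/√(1 - 0.746²) = 1.5016
Δt = γΔt₀ = 1.5016 × 45 = 67.57 minutes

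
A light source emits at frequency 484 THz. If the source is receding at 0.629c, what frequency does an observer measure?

β = v/c = 0.629
(1-β)/(1+β) = 0.371/1.629 = 0.2277
Doppler factor = √(0.2277) = 0.4772
f_obs = 484 × 0.4772 = 231.0 THz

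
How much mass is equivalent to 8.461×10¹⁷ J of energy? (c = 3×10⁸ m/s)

From E = mc², we get m = E/c²
c² = (3×10⁸)² = 9×10¹⁶ m²/s²
m = 8.461×10¹⁷ / 9×10¹⁶ = 9.401 kg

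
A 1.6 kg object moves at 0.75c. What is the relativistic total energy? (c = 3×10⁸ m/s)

γ = 1/√(1 - 0.75²) = 1.512
mc² = 1.6 × (3×10⁸)² = 1.440×10¹⁷ J
E = γmc² = 1.512 × 1.440×10¹⁷ = 2.177×10¹⁷ J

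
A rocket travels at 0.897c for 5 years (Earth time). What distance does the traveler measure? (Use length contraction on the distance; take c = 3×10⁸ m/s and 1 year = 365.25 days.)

Earth distance: d = v × t = 0.897c × 5 yr = 4.246×10¹⁶ m
γ = 2.262
d' = d/γ = 4.246×10¹⁶/2.262 = 1.877×10¹⁶ m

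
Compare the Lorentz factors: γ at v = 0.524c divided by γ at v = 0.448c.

γ₁ = 1/√(1 - 0.524²) = 1.1741
γ₂ = 1/√(1 - 0.448²) = 1.1185
γ₁/γ₂ = 1.1741/1.1185 = 1.050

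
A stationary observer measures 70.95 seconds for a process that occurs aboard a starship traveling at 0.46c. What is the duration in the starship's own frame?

Dilated time Δt = 70.95 seconds
γ = 1/√(1 - 0.46²) = 1.1262
Δt₀ = Δt/γ = 70.95/1.1262 = 63.00 seconds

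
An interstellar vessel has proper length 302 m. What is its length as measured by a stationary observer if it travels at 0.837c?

Proper length L₀ = 302 m
γ = 1/√(1 - 0.837²) = 1.827
L = L₀/γ = 302/1.827 = 165.3 m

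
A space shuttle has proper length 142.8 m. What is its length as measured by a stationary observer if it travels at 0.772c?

Proper length L₀ = 142.8 m
γ = 1/√(1 - 0.772²) = 1.57326
L = L₀/γ = 142.8/1.57326 = 90.77 m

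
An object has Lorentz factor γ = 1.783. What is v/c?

From γ = 1/√(1 - v²/c²):
1/γ² = 1/1.783² = 0.3146
v²/c² = 1 - 0.3146 = 0.6854
v/c = √(0.6854) = 0.8279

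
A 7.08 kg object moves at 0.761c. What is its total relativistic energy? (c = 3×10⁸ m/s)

γ = 1/√(1 - 0.761²) = 1.5414
mc² = 7.08 × (3×10⁸)² = 6.372×10¹⁷ J
E = γmc² = 1.5414 × 6.372×10¹⁷ = 9.822×10¹⁷ J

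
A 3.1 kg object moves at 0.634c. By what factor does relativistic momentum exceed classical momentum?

p_rel = γmv, p_class = mv
Ratio = γ = 1/√(1 - 0.634²) = 1.293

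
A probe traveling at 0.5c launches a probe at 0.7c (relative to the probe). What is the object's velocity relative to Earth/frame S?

u = (u' + v)/(1 + u'v/c²)
Numerator: 0.7 + 0.5 = 1.2
Denominator: 1 + 0.35 = 1.35
u = 1.2/1.35 = 0.8889c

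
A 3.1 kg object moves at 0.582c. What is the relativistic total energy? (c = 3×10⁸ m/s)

γ = 1/√(1 - 0.582²) = 1.2297
mc² = 3.1 × (3×10⁸)² = 2.790×10¹⁷ J
E = γmc² = 1.2297 × 2.790×10¹⁷ = 3.431×10¹⁷ J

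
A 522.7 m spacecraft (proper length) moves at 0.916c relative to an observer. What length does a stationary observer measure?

Proper length L₀ = 522.7 m
γ = 1/√(1 - 0.916²) = 2.493
L = L₀/γ = 522.7/2.493 = 209.7 m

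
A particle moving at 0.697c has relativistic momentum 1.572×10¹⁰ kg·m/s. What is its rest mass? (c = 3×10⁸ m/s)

γ = 1/√(1 - 0.697²) = 1.3946
v = 0.697 × 3×10⁸ = 2.091×10⁸ m/s
m = p/(γv) = 1.572×10¹⁰/(1.3946 × 2.091×10⁸) = 53.91 kg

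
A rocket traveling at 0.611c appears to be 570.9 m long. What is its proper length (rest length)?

Contracted length L = 570.9 m
γ = 1/√(1 - 0.611²) = 1.2632
L₀ = γL = 1.2632 × 570.9 = 721.2 m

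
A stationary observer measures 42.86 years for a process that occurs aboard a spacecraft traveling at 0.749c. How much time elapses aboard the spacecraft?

Dilated time Δt = 42.86 years
γ = 1/√(1 - 0.749²) = 1.509
Δt₀ = Δt/γ = 42.86/1.509 = 28.40 years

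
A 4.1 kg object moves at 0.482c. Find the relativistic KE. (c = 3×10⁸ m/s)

γ = 1/√(1 - 0.482²) = 1.14133
γ - 1 = 0.14133
KE = (γ-1)mc² = 0.14133 × 4.1 × (3×10⁸)² = 5.215×10¹⁶ J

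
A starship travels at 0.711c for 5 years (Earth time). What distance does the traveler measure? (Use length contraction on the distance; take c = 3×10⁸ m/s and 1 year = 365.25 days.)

Earth distance: d = v × t = 0.711c × 5 yr = 3.366×10¹⁶ m
γ = 1.422
d' = d/γ = 3.366×10¹⁶/1.422 = 2.367×10¹⁶ m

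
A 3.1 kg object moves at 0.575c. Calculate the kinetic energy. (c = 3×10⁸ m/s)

γ = 1/√(1 - 0.575²) = 1.22226
γ - 1 = 0.22226
KE = (γ-1)mc² = 0.22226 × 3.1 × (3×10⁸)² = 6.201×10¹⁶ J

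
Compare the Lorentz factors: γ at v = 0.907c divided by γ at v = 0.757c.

γ₁ = 1/√(1 - 0.907²) = 2.375
γ₂ = 1/√(1 - 0.757²) = 1.530
γ₁/γ₂ = 2.375/1.530 = 1.552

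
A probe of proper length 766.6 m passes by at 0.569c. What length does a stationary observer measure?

Proper length L₀ = 766.6 m
γ = 1/√(1 - 0.569²) = 1.216
L = L₀/γ = 766.6/1.216 = 630.4 m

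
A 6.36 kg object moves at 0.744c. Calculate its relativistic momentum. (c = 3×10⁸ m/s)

γ = 1/√(1 - 0.744²) = 1.497
v = 0.744 × 3×10⁸ = 2.232×10⁸ m/s
p = γmv = 1.497 × 6.36 × 2.232×10⁸ = 2.125×10⁹ kg·m/s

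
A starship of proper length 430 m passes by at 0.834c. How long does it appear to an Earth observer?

Proper length L₀ = 430 m
γ = 1/√(1 - 0.834²) = 1.812
L = L₀/γ = 430/1.812 = 237.3 m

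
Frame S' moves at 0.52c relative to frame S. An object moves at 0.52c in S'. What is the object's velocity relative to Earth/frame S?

u = (u' + v)/(1 + u'v/c²)
Numerator: 0.52 + 0.52 = 1.04
Denominator: 1 + 0.2704 = 1.2704
u = 1.04/1.2704 = 0.8186c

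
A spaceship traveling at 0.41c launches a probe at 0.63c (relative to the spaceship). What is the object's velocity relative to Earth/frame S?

u = (u' + v)/(1 + u'v/c²)
Numerator: 0.63 + 0.41 = 1.04
Denominator: 1 + 0.2583 = 1.2583
u = 1.04/1.2583 = 0.8265c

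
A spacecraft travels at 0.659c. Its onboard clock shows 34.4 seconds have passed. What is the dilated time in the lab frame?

Proper time Δt₀ = 34.4 seconds
γ = 1/√(1 - 0.659²) = 1.32953
Δt = γΔt₀ = 1.32953 × 34.4 = 45.74 seconds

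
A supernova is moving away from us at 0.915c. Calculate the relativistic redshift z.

β = 0.915
(1+β)/(1-β) = 1.915/0.085 = 22.53
√(22.53) = 4.747
z = 4.747 - 1 = 3.747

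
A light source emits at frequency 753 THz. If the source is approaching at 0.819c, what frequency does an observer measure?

β = v/c = 0.819
(1+β)/(1-β) = 1.819/0.181 = 10.05
Doppler factor = √(10.05) = 3.170
f_obs = 753 × 3.170 = 2387 THz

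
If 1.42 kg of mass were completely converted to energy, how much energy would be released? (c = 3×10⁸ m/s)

Using E = mc²:
c² = (3×10⁸)² = 9×10¹⁶ m²/s²
E = 1.42 × 9×10¹⁶ = 1.278×10¹⁷ J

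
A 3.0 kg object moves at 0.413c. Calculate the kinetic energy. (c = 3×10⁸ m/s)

γ = 1/√(1 - 0.413²) = 1.09802
γ - 1 = 0.09802
KE = (γ-1)mc² = 0.09802 × 3.0 × (3×10⁸)² = 2.647×10¹⁶ J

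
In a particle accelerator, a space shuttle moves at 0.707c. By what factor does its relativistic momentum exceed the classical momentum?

p_rel = γmv, p_class = mv
Ratio = γ = 1/√(1 - 0.707²)
= 1/√(0.500151) = 1.414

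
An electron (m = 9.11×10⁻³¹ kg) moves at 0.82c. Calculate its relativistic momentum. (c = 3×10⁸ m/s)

γ = 1/√(1 - 0.82²) = 1.747
v = 0.82 × 3×10⁸ = 2.460×10⁸ m/s
p = γmv = 1.747 × 9.11×10⁻³¹ × 2.460×10⁸ = 3.915×10⁻²² kg·m/s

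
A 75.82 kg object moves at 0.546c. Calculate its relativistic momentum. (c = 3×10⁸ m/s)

γ = 1/√(1 - 0.546²) = 1.1936
v = 0.546 × 3×10⁸ = 1.638×10⁸ m/s
p = γmv = 1.1936 × 75.82 × 1.638×10⁸ = 1.482×10¹⁰ kg·m/s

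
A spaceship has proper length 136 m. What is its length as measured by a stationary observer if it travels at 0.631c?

Proper length L₀ = 136 m
γ = 1/√(1 - 0.631²) = 1.289
L = L₀/γ = 136/1.289 = 105.5 m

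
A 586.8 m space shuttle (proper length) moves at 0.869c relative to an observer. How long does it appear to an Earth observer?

Proper length L₀ = 586.8 m
γ = 1/√(1 - 0.869²) = 2.021
L = L₀/γ = 586.8/2.021 = 290.4 m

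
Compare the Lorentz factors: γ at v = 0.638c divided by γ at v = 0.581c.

γ₁ = 1/√(1 - 0.638²) = 1.299
γ₂ = 1/√(1 - 0.581²) = 1.229
γ₁/γ₂ = 1.299/1.229 = 1.057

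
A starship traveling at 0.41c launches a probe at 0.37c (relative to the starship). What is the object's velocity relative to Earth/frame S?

u = (u' + v)/(1 + u'v/c²)
Numerator: 0.37 + 0.41 = 0.78
Denominator: 1 + 0.1517 = 1.1517
u = 0.78/1.1517 = 0.6773c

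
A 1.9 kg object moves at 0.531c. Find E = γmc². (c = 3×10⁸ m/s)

γ = 1/√(1 - 0.531²) = 1.180
mc² = 1.9 × (3×10⁸)² = 1.710×10¹⁷ J
E = γmc² = 1.180 × 1.710×10¹⁷ = 2.018×10¹⁷ J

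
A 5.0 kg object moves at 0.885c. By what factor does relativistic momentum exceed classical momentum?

p_rel = γmv, p_class = mv
Ratio = γ = 1/√(1 - 0.885²) = 2.148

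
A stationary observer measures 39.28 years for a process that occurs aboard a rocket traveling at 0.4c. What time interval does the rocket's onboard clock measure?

Dilated time Δt = 39.28 years
γ = 1/√(1 - 0.4²) = 1.091
Δt₀ = Δt/γ = 39.28/1.091 = 36.00 years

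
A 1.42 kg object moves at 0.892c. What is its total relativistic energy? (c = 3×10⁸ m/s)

γ = 1/√(1 - 0.892²) = 2.212
mc² = 1.42 × (3×10⁸)² = 1.278×10¹⁷ J
E = γmc² = 2.212 × 1.278×10¹⁷ = 2.827×10¹⁷ J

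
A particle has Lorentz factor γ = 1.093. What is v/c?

From γ = 1/√(1 - v²/c²):
1/γ² = 1/1.093² = 0.837066
v²/c² = 1 - 0.837066 = 0.162934
v/c = √(0.162934) = 0.4037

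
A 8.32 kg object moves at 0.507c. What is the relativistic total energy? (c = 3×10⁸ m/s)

γ = 1/√(1 - 0.507²) = 1.16017
mc² = 8.32 × (3×10⁸)² = 7.488×10¹⁷ J
E = γmc² = 1.16017 × 7.488×10¹⁷ = 8.687×10¹⁷ J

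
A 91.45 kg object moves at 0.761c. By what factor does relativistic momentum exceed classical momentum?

p_rel = γmv, p_class = mv
Ratio = γ = 1/√(1 - 0.761²) = 1.541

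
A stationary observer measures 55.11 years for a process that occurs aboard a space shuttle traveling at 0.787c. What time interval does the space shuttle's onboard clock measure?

Dilated time Δt = 55.11 years
γ = 1/√(1 - 0.787²) = 1.621
Δt₀ = Δt/γ = 55.11/1.621 = 34.00 years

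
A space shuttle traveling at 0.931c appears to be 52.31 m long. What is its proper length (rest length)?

Contracted length L = 52.31 m
γ = 1/√(1 - 0.931²) = 2.740
L₀ = γL = 2.740 × 52.31 = 143.3 m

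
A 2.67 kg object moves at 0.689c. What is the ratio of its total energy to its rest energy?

E = γmc², E₀ = mc²
E/E₀ = γ = 1/√(1 - 0.689²) = 1.380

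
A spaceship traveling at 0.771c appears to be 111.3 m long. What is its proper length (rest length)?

Contracted length L = 111.3 m
γ = 1/√(1 - 0.771²) = 1.5703
L₀ = γL = 1.5703 × 111.3 = 174.8 m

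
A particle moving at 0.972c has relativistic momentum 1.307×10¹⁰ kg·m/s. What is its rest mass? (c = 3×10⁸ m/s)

γ = 1/√(1 - 0.972²) = 4.256
v = 0.972 × 3×10⁸ = 2.916×10⁸ m/s
m = p/(γv) = 1.307×10¹⁰/(4.256 × 2.916×10⁸) = 10.53 kg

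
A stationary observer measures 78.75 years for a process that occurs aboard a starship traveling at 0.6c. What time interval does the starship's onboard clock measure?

Dilated time Δt = 78.75 years
γ = 1/√(1 - 0.6²) = 1.250
Δt₀ = Δt/γ = 78.75/1.250 = 63.00 years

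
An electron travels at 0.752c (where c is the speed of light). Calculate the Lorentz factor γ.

v/c = 0.752, so (v/c)² = 0.565504
1 - (v/c)² = 0.434496
γ = 1/√(0.434496) = 1.517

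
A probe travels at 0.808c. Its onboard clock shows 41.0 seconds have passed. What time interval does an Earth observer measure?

Proper time Δt₀ = 41.0 seconds
γ = 1/√(1 - 0.808²) = 1.6973
Δt = γΔt₀ = 1.6973 × 41.0 = 69.59 seconds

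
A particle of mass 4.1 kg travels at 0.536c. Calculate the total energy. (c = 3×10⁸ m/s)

γ = 1/√(1 - 0.536²) = 1.1845
mc² = 4.1 × (3×10⁸)² = 3.690×10¹⁷ J
E = γmc² = 1.1845 × 3.690×10¹⁷ = 4.371×10¹⁷ J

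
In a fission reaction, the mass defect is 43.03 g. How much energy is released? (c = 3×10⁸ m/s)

Convert mass defect: Δm = 43.03 g = 0.04303 kg
E = Δm·c² = 0.04303 × (3×10⁸)²
= 0.04303 × 9×10¹⁶ = 3.873×10¹⁵ J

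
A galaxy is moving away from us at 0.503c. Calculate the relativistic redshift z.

β = 0.503
(1+β)/(1-β) = 1.503/0.497 = 3.024
√(3.024) = 1.739
z = 1.739 - 1 = 0.7390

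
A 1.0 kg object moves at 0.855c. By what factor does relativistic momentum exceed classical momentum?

p_rel = γmv, p_class = mv
Ratio = γ = 1/√(1 - 0.855²) = 1.928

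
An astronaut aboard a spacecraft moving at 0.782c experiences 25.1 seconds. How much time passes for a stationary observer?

Proper time Δt₀ = 25.1 seconds
γ = 1/√(1 - 0.782²) = 1.6044
Δt = γΔt₀ = 1.6044 × 25.1 = 40.27 seconds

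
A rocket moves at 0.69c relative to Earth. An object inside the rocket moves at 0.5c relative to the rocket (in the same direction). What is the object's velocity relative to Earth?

u = (u' + v)/(1 + u'v/c²)
Numerator: 0.5 + 0.69 = 1.19
Denominator: 1 + 0.345 = 1.345
u = 1.19/1.345 = 0.8848c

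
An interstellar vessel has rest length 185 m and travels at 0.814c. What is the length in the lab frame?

Proper length L₀ = 185 m
γ = 1/√(1 - 0.814²) = 1.7216
L = L₀/γ = 185/1.7216 = 107.5 m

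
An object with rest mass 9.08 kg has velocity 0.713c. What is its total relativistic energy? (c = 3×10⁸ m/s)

γ = 1/√(1 - 0.713²) = 1.426
mc² = 9.08 × (3×10⁸)² = 8.172×10¹⁷ J
E = γmc² = 1.426 × 8.172×10¹⁷ = 1.165×10¹⁸ J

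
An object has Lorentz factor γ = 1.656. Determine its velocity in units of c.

From γ = 1/√(1 - v²/c²):
1/γ² = 1/1.656² = 0.3647
v²/c² = 1 - 0.3647 = 0.6353
v/c = √(0.6353) = 0.7971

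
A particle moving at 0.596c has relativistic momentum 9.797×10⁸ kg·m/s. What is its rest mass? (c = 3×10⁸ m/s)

γ = 1/√(1 - 0.596²) = 1.2454
v = 0.596 × 3×10⁸ = 1.788×10⁸ m/s
m = p/(γv) = 9.797×10⁸/(1.2454 × 1.788×10⁸) = 4.400 kg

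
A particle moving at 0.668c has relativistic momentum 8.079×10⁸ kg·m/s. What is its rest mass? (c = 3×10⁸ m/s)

γ = 1/√(1 - 0.668²) = 1.344
v = 0.668 × 3×10⁸ = 2.004×10⁸ m/s
m = p/(γv) = 8.079×10⁸/(1.344 × 2.004×10⁸) = 3.000 kg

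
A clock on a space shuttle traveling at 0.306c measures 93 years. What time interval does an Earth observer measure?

Proper time Δt₀ = 93 years
γ = 1/√(1 - 0.306²) = 1.0504
Δt = γΔt₀ = 1.0504 × 93 = 97.69 years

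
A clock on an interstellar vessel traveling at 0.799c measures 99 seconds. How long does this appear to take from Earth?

Proper time Δt₀ = 99 seconds
γ = 1/√(1 - 0.799²) = 1.663
Δt = γΔt₀ = 1.663 × 99 = 164.6 seconds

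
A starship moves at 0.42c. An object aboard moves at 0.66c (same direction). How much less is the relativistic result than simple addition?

Classical: u' + v = 0.66 + 0.42 = 1.08c
Relativistic: u = (0.66 + 0.42)/(1 + 0.2772) = 1.08/1.2772 = 0.8456c
Difference: 1.08 - 0.8456 = 0.2344c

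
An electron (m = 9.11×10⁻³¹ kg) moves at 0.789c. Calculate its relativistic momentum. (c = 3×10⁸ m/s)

γ = 1/√(1 - 0.789²) = 1.6276
v = 0.789 × 3×10⁸ = 2.367×10⁸ m/s
p = γmv = 1.6276 × 9.11×10⁻³¹ × 2.367×10⁸ = 3.510×10⁻²² kg·m/s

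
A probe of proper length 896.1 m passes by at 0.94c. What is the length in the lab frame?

Proper length L₀ = 896.1 m
γ = 1/√(1 - 0.94²) = 2.931
L = L₀/γ = 896.1/2.931 = 305.7 m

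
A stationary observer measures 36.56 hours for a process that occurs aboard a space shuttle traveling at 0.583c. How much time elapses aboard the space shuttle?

Dilated time Δt = 36.56 hours
γ = 1/√(1 - 0.583²) = 1.231
Δt₀ = Δt/γ = 36.56/1.231 = 29.70 hours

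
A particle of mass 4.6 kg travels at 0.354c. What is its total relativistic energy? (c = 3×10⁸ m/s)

γ = 1/√(1 - 0.354²) = 1.06924
mc² = 4.6 × (3×10⁸)² = 4.140×10¹⁷ J
E = γmc² = 1.06924 × 4.140×10¹⁷ = 4.427×10¹⁷ J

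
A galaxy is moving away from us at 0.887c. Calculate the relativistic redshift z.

β = 0.887
(1+β)/(1-β) = 1.887/0.113 = 16.699
√(16.699) = 4.086
z = 4.086 - 1 = 3.086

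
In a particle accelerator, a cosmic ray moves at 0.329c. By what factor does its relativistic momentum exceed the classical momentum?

p_rel = γmv, p_class = mv
Ratio = γ = 1/√(1 - 0.329²)
= 1/√(0.891759) = 1.059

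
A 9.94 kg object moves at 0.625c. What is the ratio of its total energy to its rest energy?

E = γmc², E₀ = mc²
E/E₀ = γ = 1/√(1 - 0.625²) = 1.281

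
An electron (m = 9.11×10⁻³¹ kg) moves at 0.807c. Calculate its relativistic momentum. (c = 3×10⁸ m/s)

γ = 1/√(1 - 0.807²) = 1.6933
v = 0.807 × 3×10⁸ = 2.421×10⁸ m/s
p = γmv = 1.6933 × 9.11×10⁻³¹ × 2.421×10⁸ = 3.735×10⁻²² kg·m/s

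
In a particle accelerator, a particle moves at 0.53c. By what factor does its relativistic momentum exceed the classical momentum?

p_rel = γmv, p_class = mv
Ratio = γ = 1/√(1 - 0.53²)
= 1/√(0.7191) = 1.179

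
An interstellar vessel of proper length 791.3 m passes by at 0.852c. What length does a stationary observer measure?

Proper length L₀ = 791.3 m
γ = 1/√(1 - 0.852²) = 1.910
L = L₀/γ = 791.3/1.910 = 414.3 m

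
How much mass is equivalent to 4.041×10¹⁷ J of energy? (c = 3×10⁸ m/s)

From E = mc², we get m = E/c²
c² = (3×10⁸)² = 9×10¹⁶ m²/s²
m = 4.041×10¹⁷ / 9×10¹⁶ = 4.490 kg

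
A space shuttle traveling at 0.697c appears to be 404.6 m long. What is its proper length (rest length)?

Contracted length L = 404.6 m
γ = 1/√(1 - 0.697²) = 1.39456
L₀ = γL = 1.39456 × 404.6 = 564.2 m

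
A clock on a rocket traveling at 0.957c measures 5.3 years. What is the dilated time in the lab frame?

Proper time Δt₀ = 5.3 years
γ = 1/√(1 - 0.957²) = 3.447
Δt = γΔt₀ = 3.447 × 5.3 = 18.27 years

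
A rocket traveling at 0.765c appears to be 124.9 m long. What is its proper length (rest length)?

Contracted length L = 124.9 m
γ = 1/√(1 - 0.765²) = 1.5527
L₀ = γL = 1.5527 × 124.9 = 193.9 m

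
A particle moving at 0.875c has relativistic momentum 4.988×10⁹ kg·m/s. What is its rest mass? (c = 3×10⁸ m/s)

γ = 1/√(1 - 0.875²) = 2.0656
v = 0.875 × 3×10⁸ = 2.625×10⁸ m/s
m = p/(γv) = 4.988×10⁹/(2.0656 × 2.625×10⁸) = 9.199 kg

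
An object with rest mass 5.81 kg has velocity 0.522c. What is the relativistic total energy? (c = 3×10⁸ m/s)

γ = 1/√(1 - 0.522²) = 1.17241
mc² = 5.81 × (3×10⁸)² = 5.229×10¹⁷ J
E = γmc² = 1.17241 × 5.229×10¹⁷ = 6.131×10¹⁷ J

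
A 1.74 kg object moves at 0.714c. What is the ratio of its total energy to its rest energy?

E = γmc², E₀ = mc²
E/E₀ = γ = 1/√(1 - 0.714²) = 1.428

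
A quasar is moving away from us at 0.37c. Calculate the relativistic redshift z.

β = 0.37
(1+β)/(1-β) = 1.37/0.63 = 2.1746
√(2.1746) = 1.4747
z = 1.4747 - 1 = 0.4747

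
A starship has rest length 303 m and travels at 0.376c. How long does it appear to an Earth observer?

Proper length L₀ = 303 m
γ = 1/√(1 - 0.376²) = 1.079
L = L₀/γ = 303/1.079 = 280.8 m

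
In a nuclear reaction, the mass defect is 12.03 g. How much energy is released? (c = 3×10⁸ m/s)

Convert mass defect: Δm = 12.03 g = 0.01203 kg
E = Δm·c² = 0.01203 × (3×10⁸)²
= 0.01203 × 9×10¹⁶ = 1.083×10¹⁵ J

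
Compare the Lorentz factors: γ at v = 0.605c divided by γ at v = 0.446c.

γ₁ = 1/√(1 - 0.605²) = 1.256
γ₂ = 1/√(1 - 0.446²) = 1.117
γ₁/γ₂ = 1.256/1.117 = 1.124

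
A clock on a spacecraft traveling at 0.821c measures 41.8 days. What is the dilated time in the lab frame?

Proper time Δt₀ = 41.8 days
γ = 1/√(1 - 0.821²) = 1.7515
Δt = γΔt₀ = 1.7515 × 41.8 = 73.21 days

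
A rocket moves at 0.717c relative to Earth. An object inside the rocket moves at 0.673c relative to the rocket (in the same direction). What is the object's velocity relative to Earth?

u = (u' + v)/(1 + u'v/c²)
Numerator: 0.673 + 0.717 = 1.39
Denominator: 1 + 0.482541 = 1.482541
u = 1.39/1.482541 = 0.9376c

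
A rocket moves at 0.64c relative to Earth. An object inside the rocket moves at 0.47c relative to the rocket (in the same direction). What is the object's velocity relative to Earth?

u = (u' + v)/(1 + u'v/c²)
Numerator: 0.47 + 0.64 = 1.11
Denominator: 1 + 0.3008 = 1.3008
u = 1.11/1.3008 = 0.8533c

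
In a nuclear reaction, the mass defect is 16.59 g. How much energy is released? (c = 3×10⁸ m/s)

Convert mass defect: Δm = 16.59 g = 0.01659 kg
E = Δm·c² = 0.01659 × (3×10⁸)²
= 0.01659 × 9×10¹⁶ = 1.493×10¹⁵ J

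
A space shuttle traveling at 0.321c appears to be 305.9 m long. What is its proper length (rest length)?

Contracted length L = 305.9 m
γ = 1/√(1 - 0.321²) = 1.056
L₀ = γL = 1.056 × 305.9 = 323.0 m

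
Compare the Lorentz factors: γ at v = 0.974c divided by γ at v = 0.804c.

γ₁ = 1/√(1 - 0.974²) = 4.4141
γ₂ = 1/√(1 - 0.804²) = 1.6817
γ₁/γ₂ = 4.4141/1.6817 = 2.625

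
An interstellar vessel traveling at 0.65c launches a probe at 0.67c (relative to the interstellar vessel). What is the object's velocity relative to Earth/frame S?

u = (u' + v)/(1 + u'v/c²)
Numerator: 0.67 + 0.65 = 1.32
Denominator: 1 + 0.4355 = 1.4355
u = 1.32/1.4355 = 0.9195c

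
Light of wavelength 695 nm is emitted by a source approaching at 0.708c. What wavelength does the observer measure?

β = 0.708
Wavelength Doppler factor = √(0.292/1.708) = √(0.1710) = 0.4135
λ_obs = 695 × 0.4135 = 287.4 nm (blueshift)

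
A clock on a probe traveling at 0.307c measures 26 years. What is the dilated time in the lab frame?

Proper time Δt₀ = 26 years
γ = 1/√(1 - 0.307²) = 1.0507
Δt = γΔt₀ = 1.0507 × 26 = 27.32 years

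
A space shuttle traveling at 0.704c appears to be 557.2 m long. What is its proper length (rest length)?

Contracted length L = 557.2 m
γ = 1/√(1 - 0.704²) = 1.4081
L₀ = γL = 1.4081 × 557.2 = 784.6 m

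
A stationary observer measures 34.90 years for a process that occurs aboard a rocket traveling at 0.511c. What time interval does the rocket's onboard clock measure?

Dilated time Δt = 34.90 years
γ = 1/√(1 - 0.511²) = 1.1634
Δt₀ = Δt/γ = 34.90/1.1634 = 30.00 years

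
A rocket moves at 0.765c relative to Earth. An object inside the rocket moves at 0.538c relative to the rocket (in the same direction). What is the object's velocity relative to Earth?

u = (u' + v)/(1 + u'v/c²)
Numerator: 0.538 + 0.765 = 1.303
Denominator: 1 + 0.41157 = 1.41157
u = 1.303/1.41157 = 0.9231c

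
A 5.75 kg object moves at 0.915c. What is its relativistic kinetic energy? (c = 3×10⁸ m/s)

γ = 1/√(1 - 0.915²) = 2.4786
γ - 1 = 1.4786
KE = (γ-1)mc² = 1.4786 × 5.75 × (3×10⁸)² = 7.652×10¹⁷ J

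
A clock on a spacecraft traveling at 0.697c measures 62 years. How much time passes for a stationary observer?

Proper time Δt₀ = 62 years
γ = 1/√(1 - 0.697²) = 1.39456
Δt = γΔt₀ = 1.39456 × 62 = 86.46 years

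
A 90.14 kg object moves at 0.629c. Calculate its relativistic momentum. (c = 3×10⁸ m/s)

γ = 1/√(1 - 0.629²) = 1.2863
v = 0.629 × 3×10⁸ = 1.887×10⁸ m/s
p = γmv = 1.2863 × 90.14 × 1.887×10⁸ = 2.188×10¹⁰ kg·m/s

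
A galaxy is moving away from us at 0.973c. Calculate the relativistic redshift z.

β = 0.973
(1+β)/(1-β) = 1.973/0.027 = 73.07
√(73.07) = 8.548
z = 8.548 - 1 = 7.548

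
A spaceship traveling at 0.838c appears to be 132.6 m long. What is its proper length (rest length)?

Contracted length L = 132.6 m
γ = 1/√(1 - 0.838²) = 1.8326
L₀ = γL = 1.8326 × 132.6 = 243.0 m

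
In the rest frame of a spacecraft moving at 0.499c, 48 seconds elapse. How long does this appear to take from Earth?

Proper time Δt₀ = 48 seconds
γ = 1/√(1 - 0.499²) = 1.154
Δt = γΔt₀ = 1.154 × 48 = 55.39 seconds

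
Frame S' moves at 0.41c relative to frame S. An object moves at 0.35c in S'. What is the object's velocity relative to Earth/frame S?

u = (u' + v)/(1 + u'v/c²)
Numerator: 0.35 + 0.41 = 0.76
Denominator: 1 + 0.1435 = 1.1435
u = 0.76/1.1435 = 0.6646c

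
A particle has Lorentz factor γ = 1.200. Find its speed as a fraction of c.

From γ = 1/√(1 - v²/c²):
1/γ² = 1/1.200² = 0.6944
v²/c² = 1 - 0.6944 = 0.3056
v/c = √(0.3056) = 0.5528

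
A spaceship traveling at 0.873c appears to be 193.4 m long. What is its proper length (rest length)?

Contracted length L = 193.4 m
γ = 1/√(1 - 0.873²) = 2.050
L₀ = γL = 2.050 × 193.4 = 396.5 m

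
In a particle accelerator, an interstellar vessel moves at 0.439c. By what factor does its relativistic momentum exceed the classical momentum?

p_rel = γmv, p_class = mv
Ratio = γ = 1/√(1 - 0.439²)
= 1/√(0.807279) = 1.113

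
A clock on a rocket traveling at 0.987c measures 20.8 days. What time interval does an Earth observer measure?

Proper time Δt₀ = 20.8 days
γ = 1/√(1 - 0.987²) = 6.222
Δt = γΔt₀ = 6.222 × 20.8 = 129.4 days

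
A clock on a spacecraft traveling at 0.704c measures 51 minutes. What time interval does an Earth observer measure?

Proper time Δt₀ = 51 minutes
γ = 1/√(1 - 0.704²) = 1.408
Δt = γΔt₀ = 1.408 × 51 = 71.81 minutes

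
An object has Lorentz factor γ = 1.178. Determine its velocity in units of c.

From γ = 1/√(1 - v²/c²):
1/γ² = 1/1.178² = 0.7206
v²/c² = 1 - 0.7206 = 0.2794
v/c = √(0.2794) = 0.5286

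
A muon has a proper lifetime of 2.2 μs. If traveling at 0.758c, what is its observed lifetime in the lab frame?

Proper lifetime τ₀ = 2.2 μs
γ = 1/√(1 - 0.758²) = 1.533
τ = γτ₀ = 1.533 × 2.2 μs = 3.373 μs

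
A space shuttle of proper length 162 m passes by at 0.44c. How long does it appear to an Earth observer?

Proper length L₀ = 162 m
γ = 1/√(1 - 0.44²) = 1.1136
L = L₀/γ = 162/1.1136 = 145.5 m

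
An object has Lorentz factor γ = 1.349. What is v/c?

From γ = 1/√(1 - v²/c²):
1/γ² = 1/1.349² = 0.5495
v²/c² = 1 - 0.5495 = 0.4505
v/c = √(0.4505) = 0.6712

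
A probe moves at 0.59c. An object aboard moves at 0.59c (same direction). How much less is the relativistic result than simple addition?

Classical: u' + v = 0.59 + 0.59 = 1.18c
Relativistic: u = (0.59 + 0.59)/(1 + 0.3481) = 1.18/1.3481 = 0.8753c
Difference: 1.18 - 0.8753 = 0.3047c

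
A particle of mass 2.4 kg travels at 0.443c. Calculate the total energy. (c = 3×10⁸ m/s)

γ = 1/√(1 - 0.443²) = 1.1154
mc² = 2.4 × (3×10⁸)² = 2.160×10¹⁷ J
E = γmc² = 1.1154 × 2.160×10¹⁷ = 2.409×10¹⁷ J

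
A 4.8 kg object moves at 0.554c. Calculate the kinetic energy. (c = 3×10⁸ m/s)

γ = 1/√(1 - 0.554²) = 1.20118
γ - 1 = 0.20118
KE = (γ-1)mc² = 0.20118 × 4.8 × (3×10⁸)² = 8.691×10¹⁶ J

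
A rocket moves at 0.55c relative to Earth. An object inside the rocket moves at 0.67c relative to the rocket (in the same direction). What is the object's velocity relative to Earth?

u = (u' + v)/(1 + u'v/c²)
Numerator: 0.67 + 0.55 = 1.22
Denominator: 1 + 0.3685 = 1.3685
u = 1.22/1.3685 = 0.8915c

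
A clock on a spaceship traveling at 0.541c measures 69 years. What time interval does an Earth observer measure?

Proper time Δt₀ = 69 years
γ = 1/√(1 - 0.541²) = 1.189
Δt = γΔt₀ = 1.189 × 69 = 82.04 years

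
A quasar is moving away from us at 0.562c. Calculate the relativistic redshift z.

β = 0.562
(1+β)/(1-β) = 1.562/0.438 = 3.566
√(3.566) = 1.8884
z = 1.8884 - 1 = 0.8884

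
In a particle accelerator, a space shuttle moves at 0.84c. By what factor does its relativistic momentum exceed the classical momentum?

p_rel = γmv, p_class = mv
Ratio = γ = 1/√(1 - 0.84²)
= 1/√(0.2944) = 1.843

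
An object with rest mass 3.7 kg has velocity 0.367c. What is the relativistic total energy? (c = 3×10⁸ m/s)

γ = 1/√(1 - 0.367²) = 1.075
mc² = 3.7 × (3×10⁸)² = 3.330×10¹⁷ J
E = γmc² = 1.075 × 3.330×10¹⁷ = 3.580×10¹⁷ J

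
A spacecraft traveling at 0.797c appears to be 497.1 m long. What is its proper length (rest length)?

Contracted length L = 497.1 m
γ = 1/√(1 - 0.797²) = 1.6557
L₀ = γL = 1.6557 × 497.1 = 823.0 m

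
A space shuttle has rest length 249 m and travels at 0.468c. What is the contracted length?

Proper length L₀ = 249 m
γ = 1/√(1 - 0.468²) = 1.132
L = L₀/γ = 249/1.132 = 220.0 m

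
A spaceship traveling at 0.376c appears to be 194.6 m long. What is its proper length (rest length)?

Contracted length L = 194.6 m
γ = 1/√(1 - 0.376²) = 1.079
L₀ = γL = 1.079 × 194.6 = 210.0 m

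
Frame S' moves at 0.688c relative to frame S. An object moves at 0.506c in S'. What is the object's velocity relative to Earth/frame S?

u = (u' + v)/(1 + u'v/c²)
Numerator: 0.506 + 0.688 = 1.194
Denominator: 1 + 0.348128 = 1.348128
u = 1.194/1.348128 = 0.8857c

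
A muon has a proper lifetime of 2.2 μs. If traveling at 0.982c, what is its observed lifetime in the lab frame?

Proper lifetime τ₀ = 2.2 μs
γ = 1/√(1 - 0.982²) = 5.294
τ = γτ₀ = 5.294 × 2.2 μs = 11.65 μs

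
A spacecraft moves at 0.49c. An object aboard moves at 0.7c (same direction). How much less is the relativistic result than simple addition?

Classical: u' + v = 0.7 + 0.49 = 1.19c
Relativistic: u = (0.7 + 0.49)/(1 + 0.343) = 1.19/1.343 = 0.8861c
Difference: 1.19 - 0.8861 = 0.3039c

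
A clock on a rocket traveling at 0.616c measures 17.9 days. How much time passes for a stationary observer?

Proper time Δt₀ = 17.9 days
γ = 1/√(1 - 0.616²) = 1.269
Δt = γΔt₀ = 1.269 × 17.9 = 22.72 days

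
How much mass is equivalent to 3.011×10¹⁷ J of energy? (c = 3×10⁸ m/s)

From E = mc², we get m = E/c²
c² = (3×10⁸)² = 9×10¹⁶ m²/s²
m = 3.011×10¹⁷ / 9×10¹⁶ = 3.346 kg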